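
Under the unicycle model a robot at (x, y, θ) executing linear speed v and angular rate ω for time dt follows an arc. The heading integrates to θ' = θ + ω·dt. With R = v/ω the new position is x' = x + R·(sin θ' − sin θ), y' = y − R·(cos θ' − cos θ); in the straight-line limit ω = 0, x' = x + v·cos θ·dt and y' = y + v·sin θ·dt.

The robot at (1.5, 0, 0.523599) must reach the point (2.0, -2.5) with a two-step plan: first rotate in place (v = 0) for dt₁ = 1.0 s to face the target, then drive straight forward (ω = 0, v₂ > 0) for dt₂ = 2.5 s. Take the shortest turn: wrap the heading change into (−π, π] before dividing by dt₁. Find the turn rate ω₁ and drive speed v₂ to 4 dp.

ω₁ = -1.8970, v₂ = 1.0198

heading to target = atan2(-2.5−0, 2−1.5) = -1.3734
Δθ = wrap(-1.3734 − 0.5236) = -1.8970; ω₁ = Δθ/dt₁ = -1.8970
distance = √((2−1.5)² + (-2.5−0)²) = 2.5495; v₂ = distance/dt₂ = 1.0198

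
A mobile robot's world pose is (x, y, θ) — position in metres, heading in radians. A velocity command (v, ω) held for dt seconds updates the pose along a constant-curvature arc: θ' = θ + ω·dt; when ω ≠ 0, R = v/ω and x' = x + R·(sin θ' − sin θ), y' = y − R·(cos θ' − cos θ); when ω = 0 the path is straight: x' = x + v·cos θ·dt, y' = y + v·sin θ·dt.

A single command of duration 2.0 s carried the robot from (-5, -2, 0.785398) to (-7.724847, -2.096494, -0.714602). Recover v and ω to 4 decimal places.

v = -1.5000, ω = -0.7500

Δθ = -0.714602 − 0.785398 = -1.500000
ω = Δθ/dt = -1.500000/2.0 = -0.7500
R = Δx/(sin θ' − sin θ) = 2.0000
v = R·ω = 2.0000·-0.7500 = -1.5000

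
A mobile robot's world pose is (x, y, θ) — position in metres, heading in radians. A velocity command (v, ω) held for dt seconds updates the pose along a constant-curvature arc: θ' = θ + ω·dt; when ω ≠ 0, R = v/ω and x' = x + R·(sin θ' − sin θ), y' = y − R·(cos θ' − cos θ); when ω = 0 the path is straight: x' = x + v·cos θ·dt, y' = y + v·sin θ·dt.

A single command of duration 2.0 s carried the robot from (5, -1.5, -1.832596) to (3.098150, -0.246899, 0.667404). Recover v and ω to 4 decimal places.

v = -1.5000, ω = 1.2500

Δθ = 0.667404 − -1.832596 = 2.500000
ω = Δθ/dt = 2.500000/2.0 = 1.2500
R = Δx/(sin θ' − sin θ) = -1.2000
v = R·ω = -1.2000·1.2500 = -1.5000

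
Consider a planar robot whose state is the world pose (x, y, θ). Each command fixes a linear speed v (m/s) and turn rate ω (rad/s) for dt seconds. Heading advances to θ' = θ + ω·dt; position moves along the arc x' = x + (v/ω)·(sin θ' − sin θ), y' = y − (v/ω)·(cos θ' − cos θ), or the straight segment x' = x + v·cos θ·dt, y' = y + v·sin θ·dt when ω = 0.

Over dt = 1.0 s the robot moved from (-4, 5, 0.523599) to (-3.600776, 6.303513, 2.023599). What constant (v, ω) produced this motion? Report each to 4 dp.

v = 1.5000, ω = 1.5000

Δθ = 2.023599 − 0.523599 = 1.500000
ω = Δθ/dt = 1.500000/1.0 = 1.5000
R = −Δy/(cos θ' − cos θ) = 1.0000
v = R·ω = 1.0000·1.5000 = 1.5000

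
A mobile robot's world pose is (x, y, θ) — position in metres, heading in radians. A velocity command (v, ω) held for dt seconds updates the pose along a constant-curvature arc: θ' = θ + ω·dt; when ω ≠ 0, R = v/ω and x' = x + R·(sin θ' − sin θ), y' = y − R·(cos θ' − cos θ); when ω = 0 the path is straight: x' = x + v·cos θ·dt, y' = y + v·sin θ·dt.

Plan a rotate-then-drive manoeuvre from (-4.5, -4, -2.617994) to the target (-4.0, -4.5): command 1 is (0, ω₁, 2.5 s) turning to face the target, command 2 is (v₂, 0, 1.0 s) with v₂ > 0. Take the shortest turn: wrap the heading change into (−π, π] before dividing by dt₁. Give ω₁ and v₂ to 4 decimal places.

ω₁ = 0.7330, v₂ = 0.7071

heading to target = atan2(-4.5−-4, -4−-4.5) = -0.7854
Δθ = wrap(-0.7854 − -2.6180) = 1.8326; ω₁ = Δθ/dt₁ = 0.7330
distance = √((-4−-4.5)² + (-4.5−-4)²) = 0.7071; v₂ = distance/dt₂ = 0.7071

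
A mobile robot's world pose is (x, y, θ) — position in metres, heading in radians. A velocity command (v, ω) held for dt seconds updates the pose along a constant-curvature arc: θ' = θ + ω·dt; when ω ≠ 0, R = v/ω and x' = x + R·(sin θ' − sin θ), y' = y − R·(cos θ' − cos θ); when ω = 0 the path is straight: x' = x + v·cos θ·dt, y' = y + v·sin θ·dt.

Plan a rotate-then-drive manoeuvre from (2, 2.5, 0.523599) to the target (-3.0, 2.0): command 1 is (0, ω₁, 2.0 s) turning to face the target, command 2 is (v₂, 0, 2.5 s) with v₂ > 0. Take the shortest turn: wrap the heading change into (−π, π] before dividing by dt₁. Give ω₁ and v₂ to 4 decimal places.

ω₁ = 1.3588, v₂ = 2.0100

heading to target = atan2(2−2.5, -3−2) = -3.0419
Δθ = wrap(-3.0419 − 0.5236) = 2.7177; ω₁ = Δθ/dt₁ = 1.3588
distance = √((-3−2)² + (2−2.5)²) = 5.0249; v₂ = distance/dt₂ = 2.0100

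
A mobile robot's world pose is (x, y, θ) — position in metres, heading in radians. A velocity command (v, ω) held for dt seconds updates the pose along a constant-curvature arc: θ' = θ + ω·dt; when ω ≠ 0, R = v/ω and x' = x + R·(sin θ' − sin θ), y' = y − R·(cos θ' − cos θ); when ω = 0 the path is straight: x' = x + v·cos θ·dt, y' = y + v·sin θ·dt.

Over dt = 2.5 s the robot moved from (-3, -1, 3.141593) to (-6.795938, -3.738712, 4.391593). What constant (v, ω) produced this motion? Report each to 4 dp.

Δθ = 4.391593 − 3.141593 = 1.250000
ω = Δθ/dt = 1.250000/2.5 = 0.5000
R = Δx/(sin θ' − sin θ) = 4.0000
v = R·ω = 4.0000·0.5000 = 2.0000

v = 2.0000, ω = 0.5000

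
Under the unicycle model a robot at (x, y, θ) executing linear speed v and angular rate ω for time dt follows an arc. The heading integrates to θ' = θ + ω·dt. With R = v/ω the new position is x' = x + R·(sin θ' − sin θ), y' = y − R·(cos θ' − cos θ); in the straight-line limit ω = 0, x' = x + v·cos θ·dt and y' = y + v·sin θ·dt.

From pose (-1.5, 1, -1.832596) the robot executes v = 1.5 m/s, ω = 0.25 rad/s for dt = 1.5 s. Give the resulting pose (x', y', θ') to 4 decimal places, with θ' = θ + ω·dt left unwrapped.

θ' = -1.8326 + 0.25·1.5 = -1.4576
R = v/ω = 1.5/0.25 = 6.0000
x' = -1.5 + 6.0000·(sin -1.4576 − sin -1.8326) = -1.6660
y' = 1 − 6.0000·(cos -1.4576 − cos -1.8326) = -1.2307

(-1.6660, -1.2307, -1.4576)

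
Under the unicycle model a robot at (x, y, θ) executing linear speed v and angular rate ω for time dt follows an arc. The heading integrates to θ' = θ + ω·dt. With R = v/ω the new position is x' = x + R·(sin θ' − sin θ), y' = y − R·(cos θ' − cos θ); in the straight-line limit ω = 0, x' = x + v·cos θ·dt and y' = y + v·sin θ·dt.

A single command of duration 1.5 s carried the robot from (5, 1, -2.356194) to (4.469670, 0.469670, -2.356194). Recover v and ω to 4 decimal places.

Δθ = -2.356194 − -2.356194 = 0.000000
ω = Δθ/dt = 0.000000/1.5 = 0.0000
ω = 0 → v = (Δx·cos θ + Δy·sin θ)/dt = 0.5000

v = 0.5000, ω = 0.0000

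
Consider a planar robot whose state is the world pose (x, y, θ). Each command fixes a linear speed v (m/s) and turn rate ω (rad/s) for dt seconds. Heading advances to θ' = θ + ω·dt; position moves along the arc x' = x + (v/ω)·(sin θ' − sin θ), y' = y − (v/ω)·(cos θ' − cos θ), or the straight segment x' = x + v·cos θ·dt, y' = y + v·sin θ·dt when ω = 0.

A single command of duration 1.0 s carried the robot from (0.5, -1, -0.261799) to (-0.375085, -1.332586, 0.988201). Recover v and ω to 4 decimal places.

v = -1.0000, ω = 1.2500

Δθ = 0.988201 − -0.261799 = 1.250000
ω = Δθ/dt = 1.250000/1.0 = 1.2500
R = Δx/(sin θ' − sin θ) = -0.8000
v = R·ω = -0.8000·1.2500 = -1.0000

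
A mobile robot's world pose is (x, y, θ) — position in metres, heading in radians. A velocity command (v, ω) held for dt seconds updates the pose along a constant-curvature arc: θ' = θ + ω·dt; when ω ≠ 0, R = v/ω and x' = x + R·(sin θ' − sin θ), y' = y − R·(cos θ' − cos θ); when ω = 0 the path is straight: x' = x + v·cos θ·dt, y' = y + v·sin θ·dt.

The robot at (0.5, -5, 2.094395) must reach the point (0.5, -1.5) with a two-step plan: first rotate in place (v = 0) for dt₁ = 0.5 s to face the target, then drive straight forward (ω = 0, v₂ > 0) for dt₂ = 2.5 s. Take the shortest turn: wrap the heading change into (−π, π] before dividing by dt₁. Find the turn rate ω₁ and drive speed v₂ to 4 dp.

ω₁ = -1.0472, v₂ = 1.4000

heading to target = atan2(-1.5−-5, 0.5−0.5) = 1.5708
Δθ = wrap(1.5708 − 2.0944) = -0.5236; ω₁ = Δθ/dt₁ = -1.0472
distance = √((0.5−0.5)² + (-1.5−-5)²) = 3.5000; v₂ = distance/dt₂ = 1.4000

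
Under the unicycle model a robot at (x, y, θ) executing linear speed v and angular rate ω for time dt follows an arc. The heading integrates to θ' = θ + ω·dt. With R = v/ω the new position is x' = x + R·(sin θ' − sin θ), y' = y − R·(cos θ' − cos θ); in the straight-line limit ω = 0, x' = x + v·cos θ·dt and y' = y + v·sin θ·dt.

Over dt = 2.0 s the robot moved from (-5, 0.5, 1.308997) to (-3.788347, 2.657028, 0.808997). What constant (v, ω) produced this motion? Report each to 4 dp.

v = 1.2500, ω = -0.2500

Δθ = 0.808997 − 1.308997 = -0.500000
ω = Δθ/dt = -0.500000/2.0 = -0.2500
R = −Δy/(cos θ' − cos θ) = -5.0000
v = R·ω = -5.0000·-0.2500 = 1.2500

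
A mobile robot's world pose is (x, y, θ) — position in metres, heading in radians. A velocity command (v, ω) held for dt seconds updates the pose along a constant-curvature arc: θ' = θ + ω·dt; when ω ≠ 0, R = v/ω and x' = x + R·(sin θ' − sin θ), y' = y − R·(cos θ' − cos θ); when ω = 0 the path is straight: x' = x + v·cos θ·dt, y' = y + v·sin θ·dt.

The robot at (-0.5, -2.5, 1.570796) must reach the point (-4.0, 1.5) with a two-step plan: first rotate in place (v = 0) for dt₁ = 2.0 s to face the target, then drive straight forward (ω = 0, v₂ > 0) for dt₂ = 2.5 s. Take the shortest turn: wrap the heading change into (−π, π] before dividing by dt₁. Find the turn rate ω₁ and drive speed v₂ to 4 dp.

ω₁ = 0.3594, v₂ = 2.1260

heading to target = atan2(1.5−-2.5, -4−-0.5) = 2.2896
Δθ = wrap(2.2896 − 1.5708) = 0.7188; ω₁ = Δθ/dt₁ = 0.3594
distance = √((-4−-0.5)² + (1.5−-2.5)²) = 5.3151; v₂ = distance/dt₂ = 2.1260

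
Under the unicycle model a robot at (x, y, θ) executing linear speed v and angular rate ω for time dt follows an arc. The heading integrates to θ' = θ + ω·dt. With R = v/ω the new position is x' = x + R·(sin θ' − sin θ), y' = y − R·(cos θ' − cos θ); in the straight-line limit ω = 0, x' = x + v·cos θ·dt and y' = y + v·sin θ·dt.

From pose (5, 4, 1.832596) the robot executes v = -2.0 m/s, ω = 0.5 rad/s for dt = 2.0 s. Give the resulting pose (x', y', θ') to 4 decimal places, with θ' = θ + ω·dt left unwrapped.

θ' = 1.8326 + 0.5·2.0 = 2.8326
R = v/ω = -2.0/0.5 = -4.0000
x' = 5 + -4.0000·(sin 2.8326 − sin 1.8326) = 7.6473
y' = 4 − -4.0000·(cos 2.8326 − cos 1.8326) = 1.2247

(7.6473, 1.2247, 2.8326)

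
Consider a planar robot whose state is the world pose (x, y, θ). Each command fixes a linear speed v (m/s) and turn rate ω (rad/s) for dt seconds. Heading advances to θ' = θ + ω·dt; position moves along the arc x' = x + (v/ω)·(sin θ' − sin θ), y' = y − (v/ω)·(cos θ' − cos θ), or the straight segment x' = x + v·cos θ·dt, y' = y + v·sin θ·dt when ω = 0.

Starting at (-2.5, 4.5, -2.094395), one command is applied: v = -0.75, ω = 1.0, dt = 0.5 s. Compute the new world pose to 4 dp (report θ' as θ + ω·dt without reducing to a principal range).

θ' = -2.0944 + 1.0·0.5 = -1.5944
R = v/ω = -0.75/1.0 = -0.7500
x' = -2.5 + -0.7500·(sin -1.5944 − sin -2.0944) = -2.3997
y' = 4.5 − -0.7500·(cos -1.5944 − cos -2.0944) = 4.8573

(-2.3997, 4.8573, -1.5944)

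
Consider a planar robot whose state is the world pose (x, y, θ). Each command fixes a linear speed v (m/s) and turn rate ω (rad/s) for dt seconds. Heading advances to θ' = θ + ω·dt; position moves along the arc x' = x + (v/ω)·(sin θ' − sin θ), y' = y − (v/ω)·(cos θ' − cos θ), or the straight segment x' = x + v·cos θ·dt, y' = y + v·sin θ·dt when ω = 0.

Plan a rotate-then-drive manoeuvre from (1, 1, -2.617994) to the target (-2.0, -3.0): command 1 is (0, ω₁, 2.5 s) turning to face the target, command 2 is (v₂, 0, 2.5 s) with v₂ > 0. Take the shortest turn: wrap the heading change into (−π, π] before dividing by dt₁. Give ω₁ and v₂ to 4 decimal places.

heading to target = atan2(-3−1, -2−1) = -2.2143
Δθ = wrap(-2.2143 − -2.6180) = 0.4037; ω₁ = Δθ/dt₁ = 0.1615
distance = √((-2−1)² + (-3−1)²) = 5.0000; v₂ = distance/dt₂ = 2.0000

ω₁ = 0.1615, v₂ = 2.0000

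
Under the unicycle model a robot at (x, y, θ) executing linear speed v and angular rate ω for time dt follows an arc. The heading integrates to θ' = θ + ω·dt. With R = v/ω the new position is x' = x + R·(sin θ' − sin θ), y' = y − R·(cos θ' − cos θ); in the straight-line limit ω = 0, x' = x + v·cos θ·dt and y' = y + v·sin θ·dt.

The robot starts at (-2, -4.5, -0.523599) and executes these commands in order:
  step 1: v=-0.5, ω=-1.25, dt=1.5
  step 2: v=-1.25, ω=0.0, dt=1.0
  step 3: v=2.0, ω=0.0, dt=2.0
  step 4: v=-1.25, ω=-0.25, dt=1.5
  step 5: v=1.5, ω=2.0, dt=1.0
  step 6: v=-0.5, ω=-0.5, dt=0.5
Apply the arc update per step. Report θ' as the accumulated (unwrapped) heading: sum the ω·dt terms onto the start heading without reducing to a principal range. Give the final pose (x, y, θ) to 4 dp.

(-2.9216, -5.7776, -1.0236)

step 1: θ'=-2.3986 (R=0.4000) → pose (-2.0706, -3.8590, -2.3986)
step 2: θ'=-2.3986 (straight) → pose (-1.1500, -3.0134, -2.3986)
step 3: θ'=-2.3986 (straight) → pose (-4.0958, -5.7194, -2.3986)
step 4: θ'=-2.7736 (R=5.0000) → pose (-2.5121, -4.7364, -2.7736)
step 5: θ'=-0.7736 (R=0.7500) → pose (-2.7663, -5.9727, -0.7736)
step 6: θ'=-1.0236 (R=1.0000) → pose (-2.9216, -5.7776, -1.0236)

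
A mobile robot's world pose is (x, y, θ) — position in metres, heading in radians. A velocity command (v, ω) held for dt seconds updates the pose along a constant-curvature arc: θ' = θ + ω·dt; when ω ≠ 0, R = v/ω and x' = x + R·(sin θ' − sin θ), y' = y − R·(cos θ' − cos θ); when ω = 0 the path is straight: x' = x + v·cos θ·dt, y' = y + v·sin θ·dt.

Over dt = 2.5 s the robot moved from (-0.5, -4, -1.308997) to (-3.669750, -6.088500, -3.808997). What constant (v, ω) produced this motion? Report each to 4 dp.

v = 2.0000, ω = -1.0000

Δθ = -3.808997 − -1.308997 = -2.500000
ω = Δθ/dt = -2.500000/2.5 = -1.0000
R = Δx/(sin θ' − sin θ) = -2.0000
v = R·ω = -2.0000·-1.0000 = 2.0000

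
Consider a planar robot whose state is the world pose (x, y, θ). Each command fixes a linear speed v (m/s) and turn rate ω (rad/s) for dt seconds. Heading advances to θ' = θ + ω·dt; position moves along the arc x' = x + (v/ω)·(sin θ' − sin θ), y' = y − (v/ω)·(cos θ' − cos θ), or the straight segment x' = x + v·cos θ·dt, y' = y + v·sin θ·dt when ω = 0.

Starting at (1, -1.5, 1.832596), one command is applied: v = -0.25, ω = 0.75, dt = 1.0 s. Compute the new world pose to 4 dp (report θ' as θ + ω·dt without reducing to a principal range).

(1.1452, -1.6963, 2.5826)

θ' = 1.8326 + 0.75·1.0 = 2.5826
R = v/ω = -0.25/0.75 = -0.3333
x' = 1 + -0.3333·(sin 2.5826 − sin 1.8326) = 1.1452
y' = -1.5 − -0.3333·(cos 2.5826 − cos 1.8326) = -1.6963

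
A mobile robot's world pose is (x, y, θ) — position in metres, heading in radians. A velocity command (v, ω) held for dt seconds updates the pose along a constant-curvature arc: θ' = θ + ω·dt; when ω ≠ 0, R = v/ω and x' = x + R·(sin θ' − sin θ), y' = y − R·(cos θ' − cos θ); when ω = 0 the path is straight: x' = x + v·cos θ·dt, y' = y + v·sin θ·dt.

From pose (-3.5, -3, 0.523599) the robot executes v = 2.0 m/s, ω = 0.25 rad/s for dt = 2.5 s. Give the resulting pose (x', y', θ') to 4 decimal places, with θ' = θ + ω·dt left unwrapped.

θ' = 0.5236 + 0.25·2.5 = 1.1486
R = v/ω = 2.0/0.25 = 8.0000
x' = -3.5 + 8.0000·(sin 1.1486 − sin 0.5236) = -0.2025
y' = -3 − 8.0000·(cos 1.1486 − cos 0.5236) = 0.6501

(-0.2025, 0.6501, 1.1486)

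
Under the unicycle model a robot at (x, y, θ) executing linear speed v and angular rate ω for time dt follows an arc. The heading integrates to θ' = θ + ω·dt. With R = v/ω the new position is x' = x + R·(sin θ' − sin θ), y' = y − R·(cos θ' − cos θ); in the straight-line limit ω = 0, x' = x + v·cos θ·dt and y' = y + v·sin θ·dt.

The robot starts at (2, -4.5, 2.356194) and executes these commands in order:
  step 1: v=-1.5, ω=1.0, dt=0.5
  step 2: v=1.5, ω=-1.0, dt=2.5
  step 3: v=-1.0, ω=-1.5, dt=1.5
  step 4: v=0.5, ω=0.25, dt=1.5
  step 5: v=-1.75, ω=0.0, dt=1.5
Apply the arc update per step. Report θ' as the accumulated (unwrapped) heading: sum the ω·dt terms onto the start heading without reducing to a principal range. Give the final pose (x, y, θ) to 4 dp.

(1.4358, 0.6856, -1.5188)

step 1: θ'=2.8562 (R=-1.5000) → pose (2.6384, -4.8787, 2.8562)
step 2: θ'=0.3562 (R=-1.5000) → pose (2.5376, -2.0335, 0.3562)
step 3: θ'=-1.8938 (R=0.6667) → pose (1.6729, -1.1971, -1.8938)
step 4: θ'=-1.5188 (R=2.0000) → pose (1.5722, -1.9358, -1.5188)
step 5: θ'=-1.5188 (straight) → pose (1.4358, 0.6856, -1.5188)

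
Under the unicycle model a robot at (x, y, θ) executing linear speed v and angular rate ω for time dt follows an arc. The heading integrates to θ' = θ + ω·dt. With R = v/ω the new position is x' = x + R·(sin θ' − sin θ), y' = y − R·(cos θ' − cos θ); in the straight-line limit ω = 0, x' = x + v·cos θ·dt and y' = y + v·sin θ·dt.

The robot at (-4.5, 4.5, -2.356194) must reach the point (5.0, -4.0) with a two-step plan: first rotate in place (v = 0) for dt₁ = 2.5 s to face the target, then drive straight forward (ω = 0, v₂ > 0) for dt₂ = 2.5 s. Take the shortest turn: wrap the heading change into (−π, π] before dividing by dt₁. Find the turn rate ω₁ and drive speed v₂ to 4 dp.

heading to target = atan2(-4−4.5, 5−-4.5) = -0.7299
Δθ = wrap(-0.7299 − -2.3562) = 1.6263; ω₁ = Δθ/dt₁ = 0.6505
distance = √((5−-4.5)² + (-4−4.5)²) = 12.7475; v₂ = distance/dt₂ = 5.0990

ω₁ = 0.6505, v₂ = 5.0990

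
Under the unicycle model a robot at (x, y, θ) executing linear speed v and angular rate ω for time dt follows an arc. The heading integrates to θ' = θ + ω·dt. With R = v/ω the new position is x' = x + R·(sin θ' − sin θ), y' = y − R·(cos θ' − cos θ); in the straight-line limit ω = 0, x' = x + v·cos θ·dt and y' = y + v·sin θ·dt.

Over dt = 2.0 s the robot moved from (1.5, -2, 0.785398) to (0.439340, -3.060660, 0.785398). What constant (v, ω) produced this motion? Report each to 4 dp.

v = -0.7500, ω = 0.0000

Δθ = 0.785398 − 0.785398 = 0.000000
ω = Δθ/dt = 0.000000/2.0 = 0.0000
ω = 0 → v = (Δx·cos θ + Δy·sin θ)/dt = -0.7500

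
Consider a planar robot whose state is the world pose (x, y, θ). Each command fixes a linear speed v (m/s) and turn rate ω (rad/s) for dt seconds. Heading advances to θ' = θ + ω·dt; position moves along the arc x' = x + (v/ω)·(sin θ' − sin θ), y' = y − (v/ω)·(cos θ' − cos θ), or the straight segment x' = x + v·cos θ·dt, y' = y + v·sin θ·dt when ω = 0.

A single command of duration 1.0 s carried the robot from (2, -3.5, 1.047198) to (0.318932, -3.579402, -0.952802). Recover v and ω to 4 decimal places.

Δθ = -0.952802 − 1.047198 = -2.000000
ω = Δθ/dt = -2.000000/1.0 = -2.0000
R = Δx/(sin θ' − sin θ) = 1.0000
v = R·ω = 1.0000·-2.0000 = -2.0000

v = -2.0000, ω = -2.0000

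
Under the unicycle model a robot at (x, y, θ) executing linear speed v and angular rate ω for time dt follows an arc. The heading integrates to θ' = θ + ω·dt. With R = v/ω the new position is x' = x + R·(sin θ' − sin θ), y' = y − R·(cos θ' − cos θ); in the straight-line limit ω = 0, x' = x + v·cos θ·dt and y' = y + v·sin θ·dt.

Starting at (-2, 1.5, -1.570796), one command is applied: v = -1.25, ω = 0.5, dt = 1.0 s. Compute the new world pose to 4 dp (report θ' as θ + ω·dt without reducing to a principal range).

(-2.3060, 2.6986, -1.0708)

θ' = -1.5708 + 0.5·1.0 = -1.0708
R = v/ω = -1.25/0.5 = -2.5000
x' = -2 + -2.5000·(sin -1.0708 − sin -1.5708) = -2.3060
y' = 1.5 − -2.5000·(cos -1.0708 − cos -1.5708) = 2.6986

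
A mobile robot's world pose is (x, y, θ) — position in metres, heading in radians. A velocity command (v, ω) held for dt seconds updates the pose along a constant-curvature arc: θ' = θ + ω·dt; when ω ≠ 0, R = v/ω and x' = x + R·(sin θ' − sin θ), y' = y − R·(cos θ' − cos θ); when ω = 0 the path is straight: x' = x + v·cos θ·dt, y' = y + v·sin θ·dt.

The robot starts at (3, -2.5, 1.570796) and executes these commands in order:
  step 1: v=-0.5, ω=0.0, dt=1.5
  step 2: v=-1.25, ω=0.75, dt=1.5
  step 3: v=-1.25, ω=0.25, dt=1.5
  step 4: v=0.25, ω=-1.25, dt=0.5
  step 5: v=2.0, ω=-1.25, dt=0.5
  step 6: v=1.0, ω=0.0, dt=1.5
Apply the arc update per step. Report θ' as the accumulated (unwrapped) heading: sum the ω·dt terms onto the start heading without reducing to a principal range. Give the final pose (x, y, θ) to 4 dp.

(4.7404, -2.8983, 1.8208)

step 1: θ'=1.5708 (straight) → pose (3.0000, -3.2500, 1.5708)
step 2: θ'=2.6958 (R=-1.6667) → pose (3.9480, -4.7538, 2.6958)
step 3: θ'=3.0708 (R=-5.0000) → pose (5.7502, -5.2299, 3.0708)
step 4: θ'=2.4458 (R=-0.2000) → pose (5.6362, -5.1839, 2.4458)
step 5: θ'=1.8208 (R=-1.6000) → pose (5.1115, -4.3517, 1.8208)
step 6: θ'=1.8208 (straight) → pose (4.7404, -2.8983, 1.8208)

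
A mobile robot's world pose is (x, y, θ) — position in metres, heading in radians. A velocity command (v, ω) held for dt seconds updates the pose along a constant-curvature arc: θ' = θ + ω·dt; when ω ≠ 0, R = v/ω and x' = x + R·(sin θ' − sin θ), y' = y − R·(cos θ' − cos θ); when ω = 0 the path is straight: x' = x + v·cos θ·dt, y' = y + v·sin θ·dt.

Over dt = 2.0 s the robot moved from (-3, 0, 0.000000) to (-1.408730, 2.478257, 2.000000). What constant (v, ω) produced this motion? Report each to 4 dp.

Δθ = 2.000000 − 0.000000 = 2.000000
ω = Δθ/dt = 2.000000/2.0 = 1.0000
R = −Δy/(cos θ' − cos θ) = 1.7500
v = R·ω = 1.7500·1.0000 = 1.7500

v = 1.7500, ω = 1.0000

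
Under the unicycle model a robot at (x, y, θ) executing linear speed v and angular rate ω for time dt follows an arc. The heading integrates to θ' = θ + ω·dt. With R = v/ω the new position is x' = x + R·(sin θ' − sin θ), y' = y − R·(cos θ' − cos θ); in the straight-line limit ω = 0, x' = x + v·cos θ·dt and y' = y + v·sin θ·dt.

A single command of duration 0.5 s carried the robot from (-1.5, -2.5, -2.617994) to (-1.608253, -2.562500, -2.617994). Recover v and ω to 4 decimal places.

Δθ = -2.617994 − -2.617994 = 0.000000
ω = Δθ/dt = 0.000000/0.5 = 0.0000
ω = 0 → v = (Δx·cos θ + Δy·sin θ)/dt = 0.2500

v = 0.2500, ω = 0.0000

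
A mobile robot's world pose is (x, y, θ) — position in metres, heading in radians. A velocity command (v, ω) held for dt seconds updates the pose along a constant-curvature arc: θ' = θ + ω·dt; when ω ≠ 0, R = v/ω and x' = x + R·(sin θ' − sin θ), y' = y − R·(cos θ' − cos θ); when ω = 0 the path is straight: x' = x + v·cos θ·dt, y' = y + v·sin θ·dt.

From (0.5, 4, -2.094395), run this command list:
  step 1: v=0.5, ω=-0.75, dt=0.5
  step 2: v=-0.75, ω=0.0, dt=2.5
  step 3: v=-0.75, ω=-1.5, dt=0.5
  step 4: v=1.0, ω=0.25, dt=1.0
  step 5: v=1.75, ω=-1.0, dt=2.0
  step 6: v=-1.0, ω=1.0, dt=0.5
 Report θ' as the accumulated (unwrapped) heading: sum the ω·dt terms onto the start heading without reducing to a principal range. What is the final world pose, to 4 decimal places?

(-0.8370, 6.7136, -4.4694)

step 1: θ'=-2.4694 (R=-0.6667) → pose (0.3378, 3.8117, -2.4694)
step 2: θ'=-2.4694 (straight) → pose (1.8049, 4.9793, -2.4694)
step 3: θ'=-3.2194 (R=0.5000) → pose (2.1551, 5.0865, -3.2194)
step 4: θ'=-2.9694 (R=4.0000) → pose (1.1588, 5.0395, -2.9694)
step 5: θ'=-4.9694 (R=-1.7500) → pose (-0.8336, 7.2084, -4.9694)
step 6: θ'=-4.4694 (R=-1.0000) → pose (-0.8370, 6.7136, -4.4694)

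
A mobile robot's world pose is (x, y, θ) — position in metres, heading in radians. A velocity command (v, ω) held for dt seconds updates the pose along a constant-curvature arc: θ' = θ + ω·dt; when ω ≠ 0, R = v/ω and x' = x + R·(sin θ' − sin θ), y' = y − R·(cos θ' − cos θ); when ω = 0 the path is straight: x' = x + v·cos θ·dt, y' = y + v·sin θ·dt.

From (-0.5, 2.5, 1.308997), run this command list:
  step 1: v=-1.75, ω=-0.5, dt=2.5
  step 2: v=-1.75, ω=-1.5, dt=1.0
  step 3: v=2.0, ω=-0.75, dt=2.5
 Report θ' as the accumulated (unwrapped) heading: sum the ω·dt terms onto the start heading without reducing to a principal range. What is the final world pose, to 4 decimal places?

step 1: θ'=0.0590 (R=3.5000) → pose (-3.6744, -0.0880, 0.0590)
step 2: θ'=-1.4410 (R=1.1667) → pose (-4.9000, 0.9256, -1.4410)
step 3: θ'=-3.3160 (R=-2.6667) → pose (-8.0070, -2.0458, -3.3160)

(-8.0070, -2.0458, -3.3160)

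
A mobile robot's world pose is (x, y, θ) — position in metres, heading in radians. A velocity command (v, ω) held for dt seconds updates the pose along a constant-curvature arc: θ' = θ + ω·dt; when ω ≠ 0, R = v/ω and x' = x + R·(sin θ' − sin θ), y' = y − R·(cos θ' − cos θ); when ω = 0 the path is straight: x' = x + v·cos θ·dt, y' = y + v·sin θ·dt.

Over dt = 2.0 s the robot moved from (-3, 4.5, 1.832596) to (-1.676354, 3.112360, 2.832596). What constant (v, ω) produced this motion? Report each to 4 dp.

Δθ = 2.832596 − 1.832596 = 1.000000
ω = Δθ/dt = 1.000000/2.0 = 0.5000
R = −Δy/(cos θ' − cos θ) = -2.0000
v = R·ω = -2.0000·0.5000 = -1.0000

v = -1.0000, ω = 0.5000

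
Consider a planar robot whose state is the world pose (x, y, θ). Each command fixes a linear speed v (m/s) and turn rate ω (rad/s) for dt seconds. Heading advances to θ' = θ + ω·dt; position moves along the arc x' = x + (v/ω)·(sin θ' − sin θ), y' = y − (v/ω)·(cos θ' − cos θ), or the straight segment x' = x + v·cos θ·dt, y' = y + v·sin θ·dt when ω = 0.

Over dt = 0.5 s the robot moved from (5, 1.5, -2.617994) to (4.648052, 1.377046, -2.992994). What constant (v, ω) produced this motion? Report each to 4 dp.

Δθ = -2.992994 − -2.617994 = -0.375000
ω = Δθ/dt = -0.375000/0.5 = -0.7500
R = Δx/(sin θ' − sin θ) = -1.0000
v = R·ω = -1.0000·-0.7500 = 0.7500

v = 0.7500, ω = -0.7500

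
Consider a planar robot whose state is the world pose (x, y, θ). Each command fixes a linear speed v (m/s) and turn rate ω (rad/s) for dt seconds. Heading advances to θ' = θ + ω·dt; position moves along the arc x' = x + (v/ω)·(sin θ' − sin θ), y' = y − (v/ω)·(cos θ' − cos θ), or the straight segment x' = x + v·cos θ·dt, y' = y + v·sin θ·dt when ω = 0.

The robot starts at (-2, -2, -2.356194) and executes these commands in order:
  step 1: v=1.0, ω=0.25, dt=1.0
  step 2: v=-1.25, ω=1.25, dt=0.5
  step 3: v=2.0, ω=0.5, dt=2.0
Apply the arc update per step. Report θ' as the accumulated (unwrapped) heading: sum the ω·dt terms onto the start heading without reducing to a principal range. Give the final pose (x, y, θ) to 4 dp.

step 1: θ'=-2.1062 (R=4.0000) → pose (-2.6118, -2.7877, -2.1062)
step 2: θ'=-1.4812 (R=-1.0000) → pose (-2.4759, -2.1880, -1.4812)
step 3: θ'=-0.4812 (R=4.0000) → pose (-0.3433, -5.3759, -0.4812)

(-0.3433, -5.3759, -0.4812)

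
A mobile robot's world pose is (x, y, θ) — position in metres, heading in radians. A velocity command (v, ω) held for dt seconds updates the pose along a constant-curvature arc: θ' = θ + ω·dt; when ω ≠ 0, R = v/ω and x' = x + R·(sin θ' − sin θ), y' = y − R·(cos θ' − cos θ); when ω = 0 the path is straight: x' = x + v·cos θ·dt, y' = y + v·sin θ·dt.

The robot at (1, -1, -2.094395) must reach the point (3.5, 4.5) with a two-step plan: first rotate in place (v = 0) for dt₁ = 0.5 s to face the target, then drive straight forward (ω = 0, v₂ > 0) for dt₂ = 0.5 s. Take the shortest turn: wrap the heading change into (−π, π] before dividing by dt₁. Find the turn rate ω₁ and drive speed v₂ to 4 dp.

heading to target = atan2(4.5−-1, 3.5−1) = 1.1442
Δθ = wrap(1.1442 − -2.0944) = -3.0446; ω₁ = Δθ/dt₁ = -6.0892
distance = √((3.5−1)² + (4.5−-1)²) = 6.0415; v₂ = distance/dt₂ = 12.0830

ω₁ = -6.0892, v₂ = 12.0830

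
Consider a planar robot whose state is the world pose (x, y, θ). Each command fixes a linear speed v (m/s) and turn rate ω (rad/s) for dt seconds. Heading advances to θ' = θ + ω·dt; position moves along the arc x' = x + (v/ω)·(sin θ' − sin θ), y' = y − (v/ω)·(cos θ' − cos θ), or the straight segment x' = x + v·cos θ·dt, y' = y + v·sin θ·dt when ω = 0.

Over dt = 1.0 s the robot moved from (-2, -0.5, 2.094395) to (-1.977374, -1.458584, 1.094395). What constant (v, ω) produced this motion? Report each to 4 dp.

v = -1.0000, ω = -1.0000

Δθ = 1.094395 − 2.094395 = -1.000000
ω = Δθ/dt = -1.000000/1.0 = -1.0000
R = −Δy/(cos θ' − cos θ) = 1.0000
v = R·ω = 1.0000·-1.0000 = -1.0000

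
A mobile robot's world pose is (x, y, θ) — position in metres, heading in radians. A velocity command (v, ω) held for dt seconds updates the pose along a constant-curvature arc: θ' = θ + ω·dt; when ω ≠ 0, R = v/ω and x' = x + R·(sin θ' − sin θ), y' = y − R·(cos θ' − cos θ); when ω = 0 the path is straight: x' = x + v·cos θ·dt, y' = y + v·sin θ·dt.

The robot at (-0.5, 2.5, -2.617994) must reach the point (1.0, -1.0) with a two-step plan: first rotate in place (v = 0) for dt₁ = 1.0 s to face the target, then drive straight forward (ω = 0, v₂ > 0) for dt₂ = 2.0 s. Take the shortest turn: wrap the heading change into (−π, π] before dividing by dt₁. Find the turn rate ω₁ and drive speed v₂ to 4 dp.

ω₁ = 1.4521, v₂ = 1.9039

heading to target = atan2(-1−2.5, 1−-0.5) = -1.1659
Δθ = wrap(-1.1659 − -2.6180) = 1.4521; ω₁ = Δθ/dt₁ = 1.4521
distance = √((1−-0.5)² + (-1−2.5)²) = 3.8079; v₂ = distance/dt₂ = 1.9039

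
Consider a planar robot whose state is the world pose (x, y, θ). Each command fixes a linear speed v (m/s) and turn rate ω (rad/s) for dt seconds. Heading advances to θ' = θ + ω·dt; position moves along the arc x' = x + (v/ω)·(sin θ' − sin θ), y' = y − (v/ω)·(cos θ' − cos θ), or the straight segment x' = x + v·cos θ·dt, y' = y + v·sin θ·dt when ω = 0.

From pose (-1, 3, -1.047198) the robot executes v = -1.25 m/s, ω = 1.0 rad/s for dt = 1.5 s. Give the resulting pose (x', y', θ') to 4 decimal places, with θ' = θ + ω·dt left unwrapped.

θ' = -1.0472 + 1.0·1.5 = 0.4528
R = v/ω = -1.25/1.0 = -1.2500
x' = -1 + -1.2500·(sin 0.4528 − sin -1.0472) = -2.6294
y' = 3 − -1.2500·(cos 0.4528 − cos -1.0472) = 3.4990

(-2.6294, 3.4990, 0.4528)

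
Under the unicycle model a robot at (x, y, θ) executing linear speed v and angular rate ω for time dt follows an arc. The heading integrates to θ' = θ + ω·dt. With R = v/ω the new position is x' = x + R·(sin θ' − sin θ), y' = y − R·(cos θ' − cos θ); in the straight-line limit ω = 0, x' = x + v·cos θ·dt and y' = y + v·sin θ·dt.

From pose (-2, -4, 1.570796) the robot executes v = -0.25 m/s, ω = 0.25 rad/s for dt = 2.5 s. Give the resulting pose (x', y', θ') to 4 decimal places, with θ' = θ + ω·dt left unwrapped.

(-1.8110, -4.5851, 2.1958)

θ' = 1.5708 + 0.25·2.5 = 2.1958
R = v/ω = -0.25/0.25 = -1.0000
x' = -2 + -1.0000·(sin 2.1958 − sin 1.5708) = -1.8110
y' = -4 − -1.0000·(cos 2.1958 − cos 1.5708) = -4.5851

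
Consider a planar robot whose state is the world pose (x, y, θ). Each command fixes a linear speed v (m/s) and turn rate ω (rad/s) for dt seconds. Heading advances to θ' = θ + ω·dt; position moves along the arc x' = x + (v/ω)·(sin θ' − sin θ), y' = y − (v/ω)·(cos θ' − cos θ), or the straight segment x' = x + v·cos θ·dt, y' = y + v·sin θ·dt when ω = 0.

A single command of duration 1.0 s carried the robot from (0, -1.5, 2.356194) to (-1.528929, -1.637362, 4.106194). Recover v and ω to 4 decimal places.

v = 1.7500, ω = 1.7500

Δθ = 4.106194 − 2.356194 = 1.750000
ω = Δθ/dt = 1.750000/1.0 = 1.7500
R = Δx/(sin θ' − sin θ) = 1.0000
v = R·ω = 1.0000·1.7500 = 1.7500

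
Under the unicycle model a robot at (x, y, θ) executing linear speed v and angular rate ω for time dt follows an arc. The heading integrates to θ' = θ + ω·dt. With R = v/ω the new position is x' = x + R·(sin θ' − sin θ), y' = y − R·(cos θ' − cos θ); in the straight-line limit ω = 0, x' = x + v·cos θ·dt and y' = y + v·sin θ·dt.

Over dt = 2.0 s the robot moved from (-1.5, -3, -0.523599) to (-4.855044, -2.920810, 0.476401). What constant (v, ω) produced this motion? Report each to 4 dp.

v = -1.7500, ω = 0.5000

Δθ = 0.476401 − -0.523599 = 1.000000
ω = Δθ/dt = 1.000000/2.0 = 0.5000
R = Δx/(sin θ' − sin θ) = -3.5000
v = R·ω = -3.5000·0.5000 = -1.7500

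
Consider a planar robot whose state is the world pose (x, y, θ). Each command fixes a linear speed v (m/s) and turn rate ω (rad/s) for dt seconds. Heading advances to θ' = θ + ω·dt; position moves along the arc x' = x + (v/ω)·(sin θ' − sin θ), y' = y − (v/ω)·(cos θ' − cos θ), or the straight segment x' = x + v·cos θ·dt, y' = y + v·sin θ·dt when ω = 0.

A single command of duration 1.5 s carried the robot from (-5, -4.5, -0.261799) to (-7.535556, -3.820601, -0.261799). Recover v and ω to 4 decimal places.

Δθ = -0.261799 − -0.261799 = 0.000000
ω = Δθ/dt = 0.000000/1.5 = 0.0000
ω = 0 → v = (Δx·cos θ + Δy·sin θ)/dt = -1.7500

v = -1.7500, ω = 0.0000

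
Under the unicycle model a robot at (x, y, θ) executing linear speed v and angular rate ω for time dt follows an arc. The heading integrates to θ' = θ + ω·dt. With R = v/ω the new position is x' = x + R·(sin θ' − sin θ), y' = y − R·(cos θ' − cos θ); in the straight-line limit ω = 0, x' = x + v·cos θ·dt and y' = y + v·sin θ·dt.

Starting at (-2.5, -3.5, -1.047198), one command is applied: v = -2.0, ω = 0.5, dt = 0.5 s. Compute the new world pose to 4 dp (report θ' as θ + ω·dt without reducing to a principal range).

(-3.1025, -2.7051, -0.7972)

θ' = -1.0472 + 0.5·0.5 = -0.7972
R = v/ω = -2.0/0.5 = -4.0000
x' = -2.5 + -4.0000·(sin -0.7972 − sin -1.0472) = -3.1025
y' = -3.5 − -4.0000·(cos -0.7972 − cos -1.0472) = -2.7051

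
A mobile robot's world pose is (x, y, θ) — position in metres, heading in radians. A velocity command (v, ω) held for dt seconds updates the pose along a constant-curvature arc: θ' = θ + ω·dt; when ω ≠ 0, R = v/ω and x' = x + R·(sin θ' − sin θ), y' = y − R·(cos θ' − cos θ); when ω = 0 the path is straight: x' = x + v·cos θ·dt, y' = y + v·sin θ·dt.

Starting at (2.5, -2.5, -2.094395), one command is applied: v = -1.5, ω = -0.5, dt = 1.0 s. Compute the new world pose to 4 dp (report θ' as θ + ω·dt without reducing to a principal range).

(3.5372, -1.4380, -2.5944)

θ' = -2.0944 + -0.5·1.0 = -2.5944
R = v/ω = -1.5/-0.5 = 3.0000
x' = 2.5 + 3.0000·(sin -2.5944 − sin -2.0944) = 3.5372
y' = -2.5 − 3.0000·(cos -2.5944 − cos -2.0944) = -1.4380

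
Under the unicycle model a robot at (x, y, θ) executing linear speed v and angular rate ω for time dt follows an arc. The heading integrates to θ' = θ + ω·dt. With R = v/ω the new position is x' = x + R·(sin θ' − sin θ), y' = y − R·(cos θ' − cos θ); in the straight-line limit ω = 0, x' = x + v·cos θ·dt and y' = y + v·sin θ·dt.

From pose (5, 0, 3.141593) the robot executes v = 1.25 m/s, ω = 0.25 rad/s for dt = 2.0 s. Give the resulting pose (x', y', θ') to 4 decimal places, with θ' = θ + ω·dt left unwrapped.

(2.6029, -0.6121, 3.6416)

θ' = 3.1416 + 0.25·2.0 = 3.6416
R = v/ω = 1.25/0.25 = 5.0000
x' = 5 + 5.0000·(sin 3.6416 − sin 3.1416) = 2.6029
y' = 0 − 5.0000·(cos 3.6416 − cos 3.1416) = -0.6121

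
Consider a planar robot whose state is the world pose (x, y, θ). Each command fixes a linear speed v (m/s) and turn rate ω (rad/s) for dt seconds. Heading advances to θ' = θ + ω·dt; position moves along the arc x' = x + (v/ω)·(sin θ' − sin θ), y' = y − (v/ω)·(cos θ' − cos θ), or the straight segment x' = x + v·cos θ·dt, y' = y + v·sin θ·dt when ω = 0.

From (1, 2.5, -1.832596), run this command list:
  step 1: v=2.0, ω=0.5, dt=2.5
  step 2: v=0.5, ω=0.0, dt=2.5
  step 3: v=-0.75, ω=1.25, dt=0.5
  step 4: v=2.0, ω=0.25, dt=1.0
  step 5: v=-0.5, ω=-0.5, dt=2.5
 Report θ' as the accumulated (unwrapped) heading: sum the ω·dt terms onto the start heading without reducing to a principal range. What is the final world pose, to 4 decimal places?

step 1: θ'=-0.5826 (R=4.0000) → pose (2.6629, -1.8754, -0.5826)
step 2: θ'=-0.5826 (straight) → pose (3.7067, -2.5632, -0.5826)
step 3: θ'=0.0424 (R=-0.6000) → pose (3.3512, -2.4647, 0.0424)
step 4: θ'=0.2924 (R=8.0000) → pose (5.3181, -2.1324, 0.2924)
step 5: θ'=-0.9576 (R=1.0000) → pose (4.2120, -1.7503, -0.9576)

(4.2120, -1.7503, -0.9576)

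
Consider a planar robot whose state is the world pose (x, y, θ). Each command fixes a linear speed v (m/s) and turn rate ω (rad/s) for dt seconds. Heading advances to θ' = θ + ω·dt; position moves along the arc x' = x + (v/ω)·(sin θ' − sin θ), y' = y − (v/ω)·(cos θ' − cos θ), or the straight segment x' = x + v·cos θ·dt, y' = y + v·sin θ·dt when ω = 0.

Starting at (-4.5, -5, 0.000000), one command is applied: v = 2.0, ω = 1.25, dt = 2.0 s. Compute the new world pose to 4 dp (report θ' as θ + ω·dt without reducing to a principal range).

(-3.5424, -2.1182, 2.5000)

θ' = 0.0000 + 1.25·2.0 = 2.5000
R = v/ω = 2.0/1.25 = 1.6000
x' = -4.5 + 1.6000·(sin 2.5000 − sin 0.0000) = -3.5424
y' = -5 − 1.6000·(cos 2.5000 − cos 0.0000) = -2.1182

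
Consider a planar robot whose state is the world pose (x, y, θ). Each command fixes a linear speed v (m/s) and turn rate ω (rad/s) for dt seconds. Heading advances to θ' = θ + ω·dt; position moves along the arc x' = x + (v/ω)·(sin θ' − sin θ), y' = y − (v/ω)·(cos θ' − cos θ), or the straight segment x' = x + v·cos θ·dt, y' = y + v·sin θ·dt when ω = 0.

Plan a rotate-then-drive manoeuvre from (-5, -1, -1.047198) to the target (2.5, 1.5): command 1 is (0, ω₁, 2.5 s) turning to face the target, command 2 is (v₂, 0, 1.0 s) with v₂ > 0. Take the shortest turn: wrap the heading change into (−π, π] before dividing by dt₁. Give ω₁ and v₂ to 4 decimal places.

heading to target = atan2(1.5−-1, 2.5−-5) = 0.3218
Δθ = wrap(0.3218 − -1.0472) = 1.3689; ω₁ = Δθ/dt₁ = 0.5476
distance = √((2.5−-5)² + (1.5−-1)²) = 7.9057; v₂ = distance/dt₂ = 7.9057

ω₁ = 0.5476, v₂ = 7.9057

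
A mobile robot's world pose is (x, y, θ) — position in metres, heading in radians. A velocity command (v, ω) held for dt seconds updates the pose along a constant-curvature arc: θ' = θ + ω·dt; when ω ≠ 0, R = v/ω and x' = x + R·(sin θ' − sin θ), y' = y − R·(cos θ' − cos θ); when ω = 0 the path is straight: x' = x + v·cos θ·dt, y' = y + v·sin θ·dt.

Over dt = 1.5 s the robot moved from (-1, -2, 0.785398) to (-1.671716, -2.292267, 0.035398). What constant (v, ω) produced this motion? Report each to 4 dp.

v = -0.5000, ω = -0.5000

Δθ = 0.035398 − 0.785398 = -0.750000
ω = Δθ/dt = -0.750000/1.5 = -0.5000
R = Δx/(sin θ' − sin θ) = 1.0000
v = R·ω = 1.0000·-0.5000 = -0.5000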